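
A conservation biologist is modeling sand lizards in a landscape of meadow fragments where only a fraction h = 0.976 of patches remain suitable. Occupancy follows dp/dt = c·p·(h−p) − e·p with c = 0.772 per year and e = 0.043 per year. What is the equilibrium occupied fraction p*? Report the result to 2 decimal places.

Setting dp/dt = 0 and dividing by p* gives c·(h−p*) = e.
So p* = h − e/c = 0.976 − 0.043/0.772 = 0.976 − 0.0557 = 0.9203.

0.92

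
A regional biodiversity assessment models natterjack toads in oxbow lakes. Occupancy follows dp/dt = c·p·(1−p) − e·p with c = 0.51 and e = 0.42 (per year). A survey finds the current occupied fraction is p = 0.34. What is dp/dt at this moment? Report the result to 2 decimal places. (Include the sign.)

-0.03

Colonization term: c·p·(1−p) = 0.51×0.34×0.6600 = 0.11444.
Extinction term: e·p = 0.14280.
dp/dt = 0.11444 − 0.14280 = -0.02836.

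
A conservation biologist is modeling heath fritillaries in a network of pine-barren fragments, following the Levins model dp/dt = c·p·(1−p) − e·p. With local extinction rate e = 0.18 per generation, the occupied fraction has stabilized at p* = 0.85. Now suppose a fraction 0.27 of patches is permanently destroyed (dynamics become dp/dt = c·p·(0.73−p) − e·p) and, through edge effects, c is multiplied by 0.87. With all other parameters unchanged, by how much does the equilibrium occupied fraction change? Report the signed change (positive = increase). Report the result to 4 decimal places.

Balance c(1−p*) = e gives c = e/(1 − 0.85000) = 0.18/0.15000 = 1.20000.
New p* = 0.73 − e/c = 0.73 − 0.18000/1.04400 = 0.55759.
Δp* = 0.55759 − 0.85000 = -0.29241.

-0.2924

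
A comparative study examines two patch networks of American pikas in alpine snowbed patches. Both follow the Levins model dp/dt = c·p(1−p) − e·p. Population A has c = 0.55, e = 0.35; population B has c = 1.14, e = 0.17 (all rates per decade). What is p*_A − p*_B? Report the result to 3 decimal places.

-0.487

A: p*_A = 1 − 0.35/0.55 = 0.3636.
B: p*_B = 1 − 0.17/1.14 = 0.8509.
p*_A − p*_B = 0.3636 − 0.8509 = -0.4872.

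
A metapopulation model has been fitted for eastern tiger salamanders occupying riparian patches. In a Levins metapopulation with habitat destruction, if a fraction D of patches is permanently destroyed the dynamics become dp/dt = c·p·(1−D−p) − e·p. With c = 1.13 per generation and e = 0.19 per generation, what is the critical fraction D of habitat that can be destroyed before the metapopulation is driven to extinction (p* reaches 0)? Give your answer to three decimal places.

The nontrivial equilibrium is p* = (1−D) − e/c; extinction occurs when this hits zero.
So D_crit = 1 − e/c = 1 − 0.19/1.13 = 1 − 0.1681 = 0.8319.
Note this equals the original equilibrium occupancy — the Levins extinction-debt result.

0.832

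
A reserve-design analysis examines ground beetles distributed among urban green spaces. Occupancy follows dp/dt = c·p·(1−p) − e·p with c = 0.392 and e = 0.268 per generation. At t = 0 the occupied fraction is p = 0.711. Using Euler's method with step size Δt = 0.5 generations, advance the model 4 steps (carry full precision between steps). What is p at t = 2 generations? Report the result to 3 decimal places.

0.547

Update rule: p ← p + [c·p·(1−p) − e·p]·Δt with Δt = 0.5.
t = 0.5: p = 0.71100 + (-0.05500) = 0.65600
t = 1: p = 0.65600 + (-0.04367) = 0.61233
t = 1.5: p = 0.61233 + (-0.03552) = 0.57680
t = 2: p = 0.57680 + (-0.02945) = 0.54735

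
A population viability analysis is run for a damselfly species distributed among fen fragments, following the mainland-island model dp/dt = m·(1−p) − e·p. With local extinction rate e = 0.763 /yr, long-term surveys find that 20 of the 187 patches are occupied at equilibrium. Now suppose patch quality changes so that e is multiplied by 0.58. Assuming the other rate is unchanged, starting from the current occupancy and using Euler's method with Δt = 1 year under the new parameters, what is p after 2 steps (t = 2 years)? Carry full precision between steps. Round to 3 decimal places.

0.157

Observed p* = 20/187 = 0.10695.
Balance m(1−p*) = e·p* gives m = e·p*/(1−p*) = 0.763×0.10695/0.89305 = 0.09138.
Starting from p₀ = 0.10695; update p ← p + (dp/dt)·Δt with the new parameters.
p: 0.10695 → 0.14123  (Δp = +0.03427)
p: 0.14123 → 0.15720  (Δp = +0.01597)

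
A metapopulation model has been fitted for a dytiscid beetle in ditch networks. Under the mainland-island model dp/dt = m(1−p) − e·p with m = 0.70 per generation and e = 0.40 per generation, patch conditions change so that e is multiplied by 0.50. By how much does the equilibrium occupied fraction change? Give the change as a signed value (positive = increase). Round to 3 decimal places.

Before: p* = 0.70/(0.70+0.40) = 0.6364.
After: m = 0.7, e = 0.2; p* = 0.7/0.9000 = 0.7778.
Δp* = 0.7778 − 0.6364 = +0.1414.

0.141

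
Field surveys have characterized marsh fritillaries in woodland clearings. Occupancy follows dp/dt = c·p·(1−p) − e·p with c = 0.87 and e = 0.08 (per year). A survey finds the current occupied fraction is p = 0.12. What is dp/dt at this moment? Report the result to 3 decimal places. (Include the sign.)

Colonization term: c·p·(1−p) = 0.87×0.12×0.8800 = 0.09187.
Extinction term: e·p = 0.00960.
dp/dt = 0.09187 − 0.00960 = 0.08227.

0.082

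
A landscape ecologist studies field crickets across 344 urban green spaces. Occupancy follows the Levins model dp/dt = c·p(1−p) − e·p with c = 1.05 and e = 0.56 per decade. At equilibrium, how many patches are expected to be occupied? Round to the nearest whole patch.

p* = 1 − e/c = 1 − 0.56/1.05 = 0.4667.
Expected occupied patches = N × p* = 344 × 0.4667 = 160.53 ≈ 161.

161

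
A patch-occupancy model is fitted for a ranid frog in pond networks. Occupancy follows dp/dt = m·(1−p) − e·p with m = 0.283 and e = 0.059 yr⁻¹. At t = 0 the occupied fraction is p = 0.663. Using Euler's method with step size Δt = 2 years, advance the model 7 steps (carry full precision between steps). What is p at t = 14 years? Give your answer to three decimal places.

0.827

Update rule: p ← p + [m·(1−p) − e·p]·Δt with Δt = 2.
p: 0.66300 → 0.77551  (Δp = +0.11251)
p: 0.77551 → 0.81106  (Δp = +0.03555)
p: 0.81106 → 0.82230  (Δp = +0.01123)
p: 0.82230 → 0.82585  (Δp = +0.00355)
p: 0.82585 → 0.82697  (Δp = +0.00112)
p: 0.82697 → 0.82732  (Δp = +0.00035)
p: 0.82732 → 0.82743  (Δp = +0.00011)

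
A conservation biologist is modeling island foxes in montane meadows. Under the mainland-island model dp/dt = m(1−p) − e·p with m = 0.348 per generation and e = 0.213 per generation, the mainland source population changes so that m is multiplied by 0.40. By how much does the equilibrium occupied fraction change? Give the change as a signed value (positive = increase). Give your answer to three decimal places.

Before: p* = 0.348/(0.348+0.213) = 0.6203.
After: m = 0.1392, e = 0.213; p* = 0.1392/0.3522 = 0.3952.
Δp* = 0.3952 − 0.6203 = -0.2251.

-0.225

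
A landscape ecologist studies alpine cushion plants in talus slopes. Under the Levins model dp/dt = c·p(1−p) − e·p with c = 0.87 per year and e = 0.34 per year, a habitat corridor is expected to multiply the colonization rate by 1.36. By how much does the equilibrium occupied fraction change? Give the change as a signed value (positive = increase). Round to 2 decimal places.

Before: p* = 1 − 0.34/0.87 = 0.6092.
After the change, c = 1.1832, e = 0.34, so p* = 1 − 0.34/1.1832 = 0.7126.
Δp* = 0.7126 − 0.6092 = +0.1034.

0.10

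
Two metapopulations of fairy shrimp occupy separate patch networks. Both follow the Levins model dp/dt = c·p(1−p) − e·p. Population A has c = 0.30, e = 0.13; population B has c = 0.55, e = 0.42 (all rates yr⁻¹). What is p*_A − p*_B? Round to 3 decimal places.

0.330

A: p*_A = 1 − 0.13/0.30 = 0.5667.
B: p*_B = 1 − 0.42/0.55 = 0.2364.
p*_A − p*_B = 0.5667 − 0.2364 = 0.3303.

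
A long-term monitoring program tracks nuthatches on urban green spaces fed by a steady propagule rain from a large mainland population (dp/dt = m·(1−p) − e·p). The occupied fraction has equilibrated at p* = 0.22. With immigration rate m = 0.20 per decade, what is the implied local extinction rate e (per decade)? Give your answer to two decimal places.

At equilibrium m(1−p*) = e·p*, so e = m(1−p*)/p*.
e = 0.20 × 0.7800 / 0.22 = 0.7091.

0.71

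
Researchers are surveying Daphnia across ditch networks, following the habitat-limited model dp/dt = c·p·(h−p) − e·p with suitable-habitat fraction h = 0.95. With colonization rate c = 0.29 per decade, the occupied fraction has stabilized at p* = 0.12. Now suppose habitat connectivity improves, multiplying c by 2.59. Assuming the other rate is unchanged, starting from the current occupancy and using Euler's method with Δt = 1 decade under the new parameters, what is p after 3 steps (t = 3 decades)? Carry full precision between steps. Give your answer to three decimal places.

Balance c(h−p*) = e gives e = 0.29×(0.95 − 0.12000) = 0.24070.
Starting from p₀ = 0.12000; update p ← p + (dp/dt)·Δt with the new parameters.
p: 0.12000 → 0.16593  (Δp = +0.04593)
p: 0.16593 → 0.22370  (Δp = +0.05778)
p: 0.22370 → 0.29189  (Δp = +0.06819)

0.292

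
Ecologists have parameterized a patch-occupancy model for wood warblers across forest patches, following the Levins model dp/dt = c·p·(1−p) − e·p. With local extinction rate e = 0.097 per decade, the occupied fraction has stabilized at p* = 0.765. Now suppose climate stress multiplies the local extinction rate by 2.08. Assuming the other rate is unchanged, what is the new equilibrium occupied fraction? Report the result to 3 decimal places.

0.511

Balance c(1−p*) = e gives c = e/(1 − 0.76500) = 0.097/0.23500 = 0.41277.
New p* = 1 − e/c = 1 − 0.20176/0.41277 = 0.51120.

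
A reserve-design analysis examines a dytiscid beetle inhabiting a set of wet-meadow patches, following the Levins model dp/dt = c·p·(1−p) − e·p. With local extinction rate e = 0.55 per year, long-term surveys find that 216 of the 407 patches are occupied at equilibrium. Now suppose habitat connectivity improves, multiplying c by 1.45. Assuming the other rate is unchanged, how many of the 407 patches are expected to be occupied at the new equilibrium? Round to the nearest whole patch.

275

Observed p* = 216/407 = 0.53071.
Balance c(1−p*) = e gives c = e/(1 − 0.53071) = 0.55/0.46929 = 1.17198.
New p* = 1 − e/c = 1 − 0.55000/1.69937 = 0.67635.
Expected occupied = 407 × 0.67635 = 275.27 ≈ 275.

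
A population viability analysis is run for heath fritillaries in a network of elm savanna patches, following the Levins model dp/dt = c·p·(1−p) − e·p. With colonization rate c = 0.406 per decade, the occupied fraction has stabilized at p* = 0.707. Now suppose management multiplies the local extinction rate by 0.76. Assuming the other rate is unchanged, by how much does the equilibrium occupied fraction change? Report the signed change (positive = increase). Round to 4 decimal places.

Balance c(1−p*) = e gives e = 0.406×(1 − 0.70700) = 0.11896.
New p* = 1 − e/c = 1 − 0.09041/0.40600 = 0.77732.
Δp* = 0.77732 − 0.70700 = +0.07032.

0.0703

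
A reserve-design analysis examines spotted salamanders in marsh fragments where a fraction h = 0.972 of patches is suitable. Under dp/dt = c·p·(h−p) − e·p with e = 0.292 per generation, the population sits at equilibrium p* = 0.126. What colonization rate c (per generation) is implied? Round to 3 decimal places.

At equilibrium c(h−p*) = e, so c = e/(h−p*).
c = 0.292/(0.972 − 0.126) = 0.292/0.8460 = 0.3452.

0.345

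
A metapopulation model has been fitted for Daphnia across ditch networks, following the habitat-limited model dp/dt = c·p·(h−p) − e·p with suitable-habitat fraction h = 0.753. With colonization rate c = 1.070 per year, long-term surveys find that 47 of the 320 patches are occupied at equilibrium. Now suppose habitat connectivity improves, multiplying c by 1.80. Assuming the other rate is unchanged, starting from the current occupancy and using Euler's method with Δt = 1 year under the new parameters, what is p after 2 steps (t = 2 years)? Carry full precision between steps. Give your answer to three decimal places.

Observed p* = 47/320 = 0.14688.
Balance c(h−p*) = e gives e = 1.070×(0.753 − 0.14688) = 0.64855.
Starting from p₀ = 0.14688; update p ← p + (dp/dt)·Δt with the new parameters.
step 1: Δp = +0.07621, p = 0.22308
step 2: Δp = +0.08300, p = 0.30608

0.306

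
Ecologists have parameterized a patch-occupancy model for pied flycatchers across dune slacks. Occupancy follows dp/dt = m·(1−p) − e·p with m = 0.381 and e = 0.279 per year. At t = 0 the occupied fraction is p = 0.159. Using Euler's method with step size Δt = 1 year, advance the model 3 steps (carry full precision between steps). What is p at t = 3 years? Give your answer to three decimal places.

Update rule: p ← p + [m·(1−p) − e·p]·Δt with Δt = 1.
t = 1: p = 0.15900 + (+0.27606) = 0.43506
t = 2: p = 0.43506 + (+0.09386) = 0.52892
t = 3: p = 0.52892 + (+0.03191) = 0.56083

0.561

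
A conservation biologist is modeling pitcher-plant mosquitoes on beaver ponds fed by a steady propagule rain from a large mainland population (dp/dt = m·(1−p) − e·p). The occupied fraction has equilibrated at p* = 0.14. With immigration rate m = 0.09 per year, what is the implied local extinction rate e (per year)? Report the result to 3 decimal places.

At equilibrium m(1−p*) = e·p*, so e = m(1−p*)/p*.
e = 0.09 × 0.8600 / 0.14 = 0.5529.

0.553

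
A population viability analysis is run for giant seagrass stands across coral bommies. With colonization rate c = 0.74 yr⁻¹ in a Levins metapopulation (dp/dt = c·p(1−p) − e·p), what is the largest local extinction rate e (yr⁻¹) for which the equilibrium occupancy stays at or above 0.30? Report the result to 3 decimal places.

1 − e/c ≥ 0.30 ⇒ e ≤ c(1 − 0.30) = 0.74 × 0.7000.
e_max = 0.5180.

0.518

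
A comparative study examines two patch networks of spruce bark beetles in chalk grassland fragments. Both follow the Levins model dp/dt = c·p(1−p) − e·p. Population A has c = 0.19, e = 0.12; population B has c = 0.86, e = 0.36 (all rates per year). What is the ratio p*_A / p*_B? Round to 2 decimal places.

A: p*_A = 1 − 0.12/0.19 = 0.3684.
B: p*_B = 1 − 0.36/0.86 = 0.5814.
p*_A / p*_B = 0.3684/0.5814 = 0.6337.

0.63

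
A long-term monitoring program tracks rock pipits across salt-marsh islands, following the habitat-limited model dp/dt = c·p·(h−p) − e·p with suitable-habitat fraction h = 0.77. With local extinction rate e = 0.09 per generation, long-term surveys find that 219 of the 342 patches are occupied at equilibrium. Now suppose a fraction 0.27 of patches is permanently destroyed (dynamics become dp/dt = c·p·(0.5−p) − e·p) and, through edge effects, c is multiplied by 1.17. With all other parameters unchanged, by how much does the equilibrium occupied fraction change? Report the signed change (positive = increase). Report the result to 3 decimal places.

Observed p* = 219/342 = 0.64035.
Balance c(h−p*) = e gives c = e/(0.77 − 0.64035) = 0.09/0.12965 = 0.69418.
New p* = 0.5 − e/c = 0.5 − 0.09000/0.81219 = 0.38919.
Δp* = 0.38919 − 0.64035 = -0.25116.

-0.251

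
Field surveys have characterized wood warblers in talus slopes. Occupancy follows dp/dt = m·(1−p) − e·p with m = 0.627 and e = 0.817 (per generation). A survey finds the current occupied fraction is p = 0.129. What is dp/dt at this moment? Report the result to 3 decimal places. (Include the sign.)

Colonization term: m·(1−p) = 0.627×0.8710 = 0.54612.
Extinction term: e·p = 0.10539.
dp/dt = 0.54612 − 0.10539 = 0.44072.

0.441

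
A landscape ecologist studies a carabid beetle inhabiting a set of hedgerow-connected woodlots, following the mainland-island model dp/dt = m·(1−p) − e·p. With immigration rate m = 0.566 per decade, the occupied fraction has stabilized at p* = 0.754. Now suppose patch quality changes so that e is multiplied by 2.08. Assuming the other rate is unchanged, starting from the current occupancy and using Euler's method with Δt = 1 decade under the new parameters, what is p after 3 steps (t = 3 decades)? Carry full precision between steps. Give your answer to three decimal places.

0.596

Balance m(1−p*) = e·p* gives e = m(1−p*)/p* = 0.566×0.24600/0.75400 = 0.18466.
Starting from p₀ = 0.75400; update p ← p + (dp/dt)·Δt with the new parameters.
t = 1: p = 0.75400 + (-0.15037) = 0.60363
t = 2: p = 0.60363 + (-0.00750) = 0.59612
t = 3: p = 0.59612 + (-0.00037) = 0.59575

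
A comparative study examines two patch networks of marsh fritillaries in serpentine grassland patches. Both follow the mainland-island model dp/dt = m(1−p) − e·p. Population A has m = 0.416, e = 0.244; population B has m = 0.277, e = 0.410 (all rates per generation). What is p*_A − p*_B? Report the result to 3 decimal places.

A: p*_A = m/(m+e) = 0.416/0.6600 = 0.6303.
B: p*_B = 0.277/0.6870 = 0.4032.
p*_A − p*_B = 0.6303 − 0.4032 = 0.2271.

0.227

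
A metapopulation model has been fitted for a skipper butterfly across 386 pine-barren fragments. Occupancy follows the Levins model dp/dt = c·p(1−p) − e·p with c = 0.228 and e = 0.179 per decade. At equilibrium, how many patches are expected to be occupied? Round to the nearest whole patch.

83

p* = 1 − e/c = 1 − 0.179/0.228 = 0.2149.
Expected occupied patches = N × p* = 386 × 0.2149 = 82.96 ≈ 83.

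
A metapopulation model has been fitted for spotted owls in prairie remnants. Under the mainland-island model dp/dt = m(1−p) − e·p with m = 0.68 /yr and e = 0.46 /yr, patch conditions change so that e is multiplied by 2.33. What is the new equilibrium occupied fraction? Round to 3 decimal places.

Before: p* = 0.68/(0.68+0.46) = 0.5965.
After: m = 0.68, e = 1.0718; p* = 0.68/1.7518 = 0.3882.

0.388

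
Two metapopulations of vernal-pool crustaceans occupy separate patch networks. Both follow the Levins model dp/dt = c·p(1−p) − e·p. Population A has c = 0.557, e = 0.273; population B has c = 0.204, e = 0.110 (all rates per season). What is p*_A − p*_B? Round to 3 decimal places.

0.049

A: p*_A = 1 − 0.273/0.557 = 0.5099.
B: p*_B = 1 − 0.110/0.204 = 0.4608.
p*_A − p*_B = 0.5099 − 0.4608 = 0.0491.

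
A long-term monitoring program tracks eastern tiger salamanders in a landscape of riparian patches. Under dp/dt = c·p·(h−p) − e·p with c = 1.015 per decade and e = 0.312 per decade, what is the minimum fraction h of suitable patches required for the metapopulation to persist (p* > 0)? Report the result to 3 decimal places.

p* = h − e/c is positive only when h > e/c.
h_min = e/c = 0.312/1.015 = 0.3074.

0.307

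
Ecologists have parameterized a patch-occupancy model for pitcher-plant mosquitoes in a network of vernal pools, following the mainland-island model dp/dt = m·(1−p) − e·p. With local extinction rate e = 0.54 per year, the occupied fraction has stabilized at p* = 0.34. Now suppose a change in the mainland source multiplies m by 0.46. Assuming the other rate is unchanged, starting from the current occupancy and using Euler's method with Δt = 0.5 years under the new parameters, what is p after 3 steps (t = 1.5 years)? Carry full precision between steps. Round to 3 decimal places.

Balance m(1−p*) = e·p* gives m = e·p*/(1−p*) = 0.54×0.34000/0.66000 = 0.27818.
Starting from p₀ = 0.34000; update p ← p + (dp/dt)·Δt with the new parameters.
p: 0.34000 → 0.29043  (Δp = -0.04957)
p: 0.29043 → 0.25741  (Δp = -0.03302)
p: 0.25741 → 0.23542  (Δp = -0.02199)

0.235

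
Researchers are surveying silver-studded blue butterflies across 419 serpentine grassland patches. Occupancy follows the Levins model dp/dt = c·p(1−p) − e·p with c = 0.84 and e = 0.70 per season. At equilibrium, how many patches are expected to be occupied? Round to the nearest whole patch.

70

p* = 1 − e/c = 1 − 0.70/0.84 = 0.1667.
Expected occupied patches = N × p* = 419 × 0.1667 = 69.83 ≈ 70.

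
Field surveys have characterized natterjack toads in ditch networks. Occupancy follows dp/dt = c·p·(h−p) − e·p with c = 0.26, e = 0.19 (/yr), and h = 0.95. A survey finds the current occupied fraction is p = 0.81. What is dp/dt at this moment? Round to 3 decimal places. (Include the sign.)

-0.124

Colonization term: c·p·(h−p) = 0.26×0.81×0.1400 = 0.02948.
Extinction term: e·p = 0.15390.
dp/dt = 0.02948 − 0.15390 = -0.12442.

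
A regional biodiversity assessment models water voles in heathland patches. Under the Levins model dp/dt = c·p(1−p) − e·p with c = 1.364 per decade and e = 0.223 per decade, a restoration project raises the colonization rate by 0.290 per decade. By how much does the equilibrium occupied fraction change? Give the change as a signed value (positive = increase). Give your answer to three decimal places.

0.029

Before: p* = 1 − 0.223/1.364 = 0.8365.
After the change, c = 1.654, e = 0.223, so p* = 1 − 0.223/1.654 = 0.8652.
Δp* = 0.8652 − 0.8365 = +0.0287.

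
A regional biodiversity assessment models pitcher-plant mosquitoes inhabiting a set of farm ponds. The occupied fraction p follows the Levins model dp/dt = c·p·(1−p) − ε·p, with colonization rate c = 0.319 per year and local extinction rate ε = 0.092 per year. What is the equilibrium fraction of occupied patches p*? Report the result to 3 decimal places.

Setting dp/dt = 0 and dividing through by p* gives c·(1−p*) = ε.
So p* = 1 − ε/c = 1 − 0.092/0.319 = 1 − 0.2884 = 0.7116.

0.712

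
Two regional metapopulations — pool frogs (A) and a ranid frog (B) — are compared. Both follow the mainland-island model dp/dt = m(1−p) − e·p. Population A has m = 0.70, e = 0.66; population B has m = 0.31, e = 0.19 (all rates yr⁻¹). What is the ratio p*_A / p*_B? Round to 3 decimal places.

A: p*_A = m/(m+e) = 0.70/1.3600 = 0.5147.
B: p*_B = 0.31/0.5000 = 0.6200.
p*_A / p*_B = 0.5147/0.6200 = 0.8302.

0.830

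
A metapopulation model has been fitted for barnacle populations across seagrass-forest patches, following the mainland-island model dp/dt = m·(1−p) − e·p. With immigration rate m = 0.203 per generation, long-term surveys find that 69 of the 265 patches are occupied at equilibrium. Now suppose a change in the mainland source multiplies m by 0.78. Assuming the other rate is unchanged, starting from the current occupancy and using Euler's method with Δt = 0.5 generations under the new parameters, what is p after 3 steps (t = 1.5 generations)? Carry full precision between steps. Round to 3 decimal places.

0.227

Observed p* = 69/265 = 0.26038.
Balance m(1−p*) = e·p* gives e = m(1−p*)/p* = 0.203×0.73962/0.26038 = 0.57664.
Starting from p₀ = 0.26038; update p ← p + (dp/dt)·Δt with the new parameters.
t = 0.5: p = 0.26038 + (-0.01652) = 0.24386
t = 1: p = 0.24386 + (-0.01045) = 0.23342
t = 1.5: p = 0.23342 + (-0.00661) = 0.22681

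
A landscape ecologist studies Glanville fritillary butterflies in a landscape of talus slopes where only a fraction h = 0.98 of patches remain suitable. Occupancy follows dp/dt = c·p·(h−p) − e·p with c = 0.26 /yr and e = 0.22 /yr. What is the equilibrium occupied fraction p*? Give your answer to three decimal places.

0.134

Setting dp/dt = 0 and dividing by p* gives c·(h−p*) = e.
So p* = h − e/c = 0.98 − 0.22/0.26 = 0.98 − 0.8462 = 0.1338.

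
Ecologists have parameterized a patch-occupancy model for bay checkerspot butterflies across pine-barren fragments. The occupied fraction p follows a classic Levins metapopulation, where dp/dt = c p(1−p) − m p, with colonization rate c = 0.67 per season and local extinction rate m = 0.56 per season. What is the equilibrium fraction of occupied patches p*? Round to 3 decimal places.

0.164

Setting dp/dt = 0 and dividing through by p* gives c·(1−p*) = m.
So p* = 1 − m/c = 1 − 0.56/0.67 = 1 − 0.8358 = 0.1642.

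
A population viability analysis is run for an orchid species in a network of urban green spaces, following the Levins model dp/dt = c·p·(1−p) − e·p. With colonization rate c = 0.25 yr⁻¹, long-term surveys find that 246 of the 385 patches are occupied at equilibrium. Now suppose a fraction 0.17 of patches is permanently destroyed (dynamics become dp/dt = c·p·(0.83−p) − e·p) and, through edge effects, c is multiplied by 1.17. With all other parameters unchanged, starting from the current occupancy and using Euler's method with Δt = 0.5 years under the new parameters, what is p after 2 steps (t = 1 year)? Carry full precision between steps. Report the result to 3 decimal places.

Observed p* = 246/385 = 0.63896.
Balance c(1−p*) = e gives e = 0.25×(1 − 0.63896) = 0.09026.
Starting from p₀ = 0.63896; update p ← p + (dp/dt)·Δt with the new parameters.
step 1: Δp = -0.01098, p = 0.62798
step 2: Δp = -0.00979, p = 0.61819

0.618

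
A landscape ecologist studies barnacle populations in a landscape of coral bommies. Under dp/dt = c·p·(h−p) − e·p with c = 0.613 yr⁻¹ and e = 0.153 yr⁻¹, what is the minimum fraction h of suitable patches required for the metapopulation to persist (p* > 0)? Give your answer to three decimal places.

0.250

p* = h − e/c is positive only when h > e/c.
h_min = e/c = 0.153/0.613 = 0.2496.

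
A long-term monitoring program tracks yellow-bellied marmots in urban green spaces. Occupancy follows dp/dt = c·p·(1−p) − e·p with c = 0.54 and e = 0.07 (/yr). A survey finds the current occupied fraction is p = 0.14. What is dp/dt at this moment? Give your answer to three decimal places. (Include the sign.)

Colonization term: c·p·(1−p) = 0.54×0.14×0.8600 = 0.06502.
Extinction term: e·p = 0.00980.
dp/dt = 0.06502 − 0.00980 = 0.05522.

0.055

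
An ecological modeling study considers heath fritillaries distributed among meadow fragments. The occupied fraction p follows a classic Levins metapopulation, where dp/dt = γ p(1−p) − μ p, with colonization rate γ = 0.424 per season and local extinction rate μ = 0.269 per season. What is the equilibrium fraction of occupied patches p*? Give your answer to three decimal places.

Setting dp/dt = 0 and dividing through by p* gives γ·(1−p*) = μ.
So p* = 1 − μ/γ = 1 − 0.269/0.424 = 1 − 0.6344 = 0.3656.

0.366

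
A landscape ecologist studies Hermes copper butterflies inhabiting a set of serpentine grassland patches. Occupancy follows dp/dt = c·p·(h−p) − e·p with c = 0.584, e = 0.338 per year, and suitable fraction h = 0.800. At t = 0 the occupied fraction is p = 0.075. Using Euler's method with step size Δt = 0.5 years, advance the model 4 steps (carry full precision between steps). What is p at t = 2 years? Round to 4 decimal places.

0.0882

Update rule: p ← p + [c·p·(h−p) − e·p]·Δt with Δt = 0.5.
  1  |  dp/dt·Δt = +0.003203  |  p_1 = 0.078202
  2  |  dp/dt·Δt = +0.003266  |  p_2 = 0.081469
  3  |  dp/dt·Δt = +0.003325  |  p_3 = 0.084793
  4  |  dp/dt·Δt = +0.003378  |  p_4 = 0.088172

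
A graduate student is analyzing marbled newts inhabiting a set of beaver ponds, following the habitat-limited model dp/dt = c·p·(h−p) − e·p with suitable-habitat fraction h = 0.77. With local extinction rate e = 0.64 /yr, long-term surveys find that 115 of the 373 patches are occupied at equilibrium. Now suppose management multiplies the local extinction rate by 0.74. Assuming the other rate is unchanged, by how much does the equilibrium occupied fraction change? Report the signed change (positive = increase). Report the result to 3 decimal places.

0.120

Observed p* = 115/373 = 0.30831.
Balance c(h−p*) = e gives c = e/(0.77 − 0.30831) = 0.64/0.46169 = 1.38621.
New p* = 0.77 − e/c = 0.77 − 0.47360/1.38621 = 0.42835.
Δp* = 0.42835 − 0.30831 = +0.12004.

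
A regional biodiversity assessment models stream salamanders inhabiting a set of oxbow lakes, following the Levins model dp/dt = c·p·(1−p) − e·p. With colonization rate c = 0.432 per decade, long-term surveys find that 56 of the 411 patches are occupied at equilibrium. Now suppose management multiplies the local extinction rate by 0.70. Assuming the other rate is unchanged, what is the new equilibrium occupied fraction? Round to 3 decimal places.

0.395

Observed p* = 56/411 = 0.13625.
Balance c(1−p*) = e gives e = 0.432×(1 − 0.13625) = 0.37314.
New p* = 1 − e/c = 1 − 0.26120/0.43200 = 0.39537.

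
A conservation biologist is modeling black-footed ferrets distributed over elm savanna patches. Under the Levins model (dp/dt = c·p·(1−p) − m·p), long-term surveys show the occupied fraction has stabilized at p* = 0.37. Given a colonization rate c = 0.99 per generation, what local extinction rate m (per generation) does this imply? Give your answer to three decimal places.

0.624

At equilibrium c(1−p*) = m.
m = 0.99 × (1 − 0.37) = 0.99 × 0.6300 = 0.6237.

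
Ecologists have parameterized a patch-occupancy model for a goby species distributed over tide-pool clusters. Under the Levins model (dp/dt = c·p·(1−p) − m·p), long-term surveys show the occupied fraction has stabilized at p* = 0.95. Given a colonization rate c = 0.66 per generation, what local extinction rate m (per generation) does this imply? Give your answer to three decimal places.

At equilibrium c(1−p*) = m.
m = 0.66 × (1 − 0.95) = 0.66 × 0.0500 = 0.0330.

0.033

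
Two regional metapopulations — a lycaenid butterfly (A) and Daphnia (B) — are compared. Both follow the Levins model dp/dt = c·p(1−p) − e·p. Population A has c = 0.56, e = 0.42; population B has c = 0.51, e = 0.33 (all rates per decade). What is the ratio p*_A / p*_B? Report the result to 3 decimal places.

A: p*_A = 1 − 0.42/0.56 = 0.2500.
B: p*_B = 1 − 0.33/0.51 = 0.3529.
p*_A / p*_B = 0.2500/0.3529 = 0.7083.

0.708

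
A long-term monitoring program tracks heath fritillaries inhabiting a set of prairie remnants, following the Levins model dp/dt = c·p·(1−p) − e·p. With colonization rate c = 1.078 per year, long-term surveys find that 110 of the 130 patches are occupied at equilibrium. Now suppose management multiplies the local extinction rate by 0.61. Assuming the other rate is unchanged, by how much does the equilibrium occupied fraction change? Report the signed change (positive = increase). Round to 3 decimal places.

Observed p* = 110/130 = 0.84615.
Balance c(1−p*) = e gives e = 1.078×(1 − 0.84615) = 0.16585.
New p* = 1 − e/c = 1 − 0.10117/1.07800 = 0.90615.
Δp* = 0.90615 − 0.84615 = +0.06000.

0.060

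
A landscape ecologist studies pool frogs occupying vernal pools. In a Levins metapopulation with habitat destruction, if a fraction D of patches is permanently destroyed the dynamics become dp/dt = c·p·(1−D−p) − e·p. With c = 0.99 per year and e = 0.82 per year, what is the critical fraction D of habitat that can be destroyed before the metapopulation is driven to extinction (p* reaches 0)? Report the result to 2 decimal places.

0.17

The nontrivial equilibrium is p* = (1−D) − e/c; extinction occurs when this hits zero.
So D_crit = 1 − e/c = 1 − 0.82/0.99 = 1 − 0.8283 = 0.1717.
Note this equals the original equilibrium occupancy — the Levins extinction-debt result.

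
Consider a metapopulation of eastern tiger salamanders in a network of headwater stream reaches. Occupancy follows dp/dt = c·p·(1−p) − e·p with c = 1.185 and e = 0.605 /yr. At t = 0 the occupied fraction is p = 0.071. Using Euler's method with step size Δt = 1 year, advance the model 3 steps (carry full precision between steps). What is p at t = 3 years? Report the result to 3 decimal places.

0.216

Update rule: p ← p + [c·p·(1−p) − e·p]·Δt with Δt = 1.
step 1: Δp = +0.03521, p = 0.10621
step 2: Δp = +0.04823, p = 0.15444
step 3: Δp = +0.06131, p = 0.21575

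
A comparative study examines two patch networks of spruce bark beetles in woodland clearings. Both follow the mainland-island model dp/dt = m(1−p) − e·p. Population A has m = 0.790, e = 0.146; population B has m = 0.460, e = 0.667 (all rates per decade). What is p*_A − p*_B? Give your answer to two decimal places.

0.44

A: p*_A = m/(m+e) = 0.790/0.9360 = 0.8440.
B: p*_B = 0.460/1.1270 = 0.4082.
p*_A − p*_B = 0.8440 − 0.4082 = 0.4359.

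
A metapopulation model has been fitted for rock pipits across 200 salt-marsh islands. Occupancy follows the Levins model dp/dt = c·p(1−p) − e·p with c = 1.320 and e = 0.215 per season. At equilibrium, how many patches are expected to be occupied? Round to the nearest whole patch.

167

p* = 1 − e/c = 1 − 0.215/1.320 = 0.8371.
Expected occupied patches = N × p* = 200 × 0.8371 = 167.42 ≈ 167.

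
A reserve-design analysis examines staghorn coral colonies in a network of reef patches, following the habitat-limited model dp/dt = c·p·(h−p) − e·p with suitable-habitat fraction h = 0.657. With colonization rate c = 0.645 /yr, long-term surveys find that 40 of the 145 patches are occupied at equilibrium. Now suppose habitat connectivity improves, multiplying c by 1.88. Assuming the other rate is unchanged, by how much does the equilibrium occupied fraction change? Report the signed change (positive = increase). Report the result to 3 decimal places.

0.178

Observed p* = 40/145 = 0.27586.
Balance c(h−p*) = e gives e = 0.645×(0.657 − 0.27586) = 0.24584.
New p* = 0.657 − e/c = 0.657 − 0.24584/1.21260 = 0.45426.
Δp* = 0.45426 − 0.27586 = +0.17840.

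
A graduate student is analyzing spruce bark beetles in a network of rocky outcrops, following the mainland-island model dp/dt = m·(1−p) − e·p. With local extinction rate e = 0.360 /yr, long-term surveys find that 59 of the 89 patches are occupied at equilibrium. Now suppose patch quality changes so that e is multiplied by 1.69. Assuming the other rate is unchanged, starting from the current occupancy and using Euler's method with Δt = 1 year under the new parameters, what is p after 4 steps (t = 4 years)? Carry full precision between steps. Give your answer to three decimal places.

0.539

Observed p* = 59/89 = 0.66292.
Balance m(1−p*) = e·p* gives m = e·p*/(1−p*) = 0.360×0.66292/0.33708 = 0.70800.
Starting from p₀ = 0.66292; update p ← p + (dp/dt)·Δt with the new parameters.
p: 0.66292 → 0.49825  (Δp = -0.16467)
p: 0.49825 → 0.55035  (Δp = +0.05210)
p: 0.55035 → 0.53387  (Δp = -0.01648)
p: 0.53387 → 0.53908  (Δp = +0.00522)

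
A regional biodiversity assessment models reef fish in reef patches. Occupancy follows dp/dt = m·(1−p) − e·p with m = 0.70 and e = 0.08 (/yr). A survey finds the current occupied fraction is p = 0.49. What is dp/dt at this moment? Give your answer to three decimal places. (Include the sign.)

0.318

Colonization term: m·(1−p) = 0.70×0.5100 = 0.35700.
Extinction term: e·p = 0.03920.
dp/dt = 0.35700 − 0.03920 = 0.31780.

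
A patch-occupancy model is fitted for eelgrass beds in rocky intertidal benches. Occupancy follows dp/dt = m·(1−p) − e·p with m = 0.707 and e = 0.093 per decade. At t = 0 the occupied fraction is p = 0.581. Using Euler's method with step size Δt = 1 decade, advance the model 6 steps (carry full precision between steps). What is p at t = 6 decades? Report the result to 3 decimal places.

Update rule: p ← p + [m·(1−p) − e·p]·Δt with Δt = 1.
  1  |  dp/dt·Δt = +0.242200  |  p_1 = 0.823200
  2  |  dp/dt·Δt = +0.048440  |  p_2 = 0.871640
  3  |  dp/dt·Δt = +0.009688  |  p_3 = 0.881328
  4  |  dp/dt·Δt = +0.001938  |  p_4 = 0.883266
  5  |  dp/dt·Δt = +0.000388  |  p_5 = 0.883653
  6  |  dp/dt·Δt = +0.000078  |  p_6 = 0.883731

0.884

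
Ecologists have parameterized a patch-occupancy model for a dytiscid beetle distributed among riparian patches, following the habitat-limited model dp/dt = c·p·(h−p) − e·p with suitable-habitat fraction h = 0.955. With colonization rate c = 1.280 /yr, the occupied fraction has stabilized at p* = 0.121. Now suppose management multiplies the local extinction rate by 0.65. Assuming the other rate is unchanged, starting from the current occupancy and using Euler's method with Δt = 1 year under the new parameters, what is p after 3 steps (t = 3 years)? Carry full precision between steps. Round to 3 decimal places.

Balance c(h−p*) = e gives e = 1.280×(0.955 − 0.12100) = 1.06752.
Starting from p₀ = 0.12100; update p ← p + (dp/dt)·Δt with the new parameters.
p: 0.12100 → 0.16621  (Δp = +0.04521)
p: 0.16621 → 0.21869  (Δp = +0.05248)
p: 0.21869 → 0.27306  (Δp = +0.05436)

0.273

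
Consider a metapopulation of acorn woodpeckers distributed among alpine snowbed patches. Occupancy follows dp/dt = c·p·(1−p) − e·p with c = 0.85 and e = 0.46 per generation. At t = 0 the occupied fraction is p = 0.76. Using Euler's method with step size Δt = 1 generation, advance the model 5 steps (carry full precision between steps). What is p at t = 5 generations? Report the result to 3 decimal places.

0.470

Update rule: p ← p + [c·p·(1−p) − e·p]·Δt with Δt = 1.
t = 1: p = 0.76000 + (-0.19456) = 0.56544
t = 2: p = 0.56544 + (-0.05124) = 0.51420
t = 3: p = 0.51420 + (-0.02420) = 0.49000
t = 4: p = 0.49000 + (-0.01298) = 0.47701
t = 5: p = 0.47701 + (-0.00737) = 0.46964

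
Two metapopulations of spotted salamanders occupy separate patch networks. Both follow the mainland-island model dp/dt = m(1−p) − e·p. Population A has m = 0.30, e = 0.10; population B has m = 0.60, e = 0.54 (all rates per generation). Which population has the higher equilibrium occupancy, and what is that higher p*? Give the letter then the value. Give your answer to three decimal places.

A: p*_A = m/(m+e) = 0.30/0.4000 = 0.7500.
B: p*_B = 0.60/1.1400 = 0.5263.
A is higher at 0.7500.

A, 0.750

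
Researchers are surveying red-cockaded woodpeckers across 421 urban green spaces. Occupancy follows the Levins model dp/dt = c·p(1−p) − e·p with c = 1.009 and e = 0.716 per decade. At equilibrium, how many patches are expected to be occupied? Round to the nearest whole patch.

p* = 1 − e/c = 1 − 0.716/1.009 = 0.2904.
Expected occupied patches = N × p* = 421 × 0.2904 = 122.25 ≈ 122.

122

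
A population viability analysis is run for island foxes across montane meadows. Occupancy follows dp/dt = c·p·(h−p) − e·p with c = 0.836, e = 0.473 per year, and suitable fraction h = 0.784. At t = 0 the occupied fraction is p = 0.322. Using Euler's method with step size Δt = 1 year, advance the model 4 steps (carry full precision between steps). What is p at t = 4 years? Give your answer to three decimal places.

0.253

Update rule: p ← p + [c·p·(h−p) − e·p]·Δt with Δt = 1.
p: 0.32200 → 0.29406  (Δp = -0.02794)
p: 0.29406 → 0.27541  (Δp = -0.01865)
p: 0.27541 → 0.26224  (Δp = -0.01317)
p: 0.26224 → 0.25259  (Δp = -0.00965)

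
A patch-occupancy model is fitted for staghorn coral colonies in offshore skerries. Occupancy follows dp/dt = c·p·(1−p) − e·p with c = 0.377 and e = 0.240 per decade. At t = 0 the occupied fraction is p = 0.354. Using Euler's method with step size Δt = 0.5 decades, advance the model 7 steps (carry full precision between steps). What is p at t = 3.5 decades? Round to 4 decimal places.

0.3576

Update rule: p ← p + [c·p·(1−p) − e·p]·Δt with Δt = 0.5.
  1  |  dp/dt·Δt = +0.000627  |  p_1 = 0.354627
  2  |  dp/dt·Δt = +0.000586  |  p_2 = 0.355213
  3  |  dp/dt·Δt = +0.000548  |  p_3 = 0.355761
  4  |  dp/dt·Δt = +0.000512  |  p_4 = 0.356273
  5  |  dp/dt·Δt = +0.000478  |  p_5 = 0.356751
  6  |  dp/dt·Δt = +0.000447  |  p_6 = 0.357198
  7  |  dp/dt·Δt = +0.000417  |  p_7 = 0.357615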